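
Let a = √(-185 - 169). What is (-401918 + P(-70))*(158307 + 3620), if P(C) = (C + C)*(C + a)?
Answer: -63494491386 - 22669780*I*√354 ≈ -6.3494e+10 - 4.2653e+8*I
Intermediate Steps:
a = I*√354 (a = √(-354) = I*√354 ≈ 18.815*I)
P(C) = 2*C*(C + I*√354) (P(C) = (C + C)*(C + I*√354) = (2*C)*(C + I*√354) = 2*C*(C + I*√354))
(-401918 + P(-70))*(158307 + 3620) = (-401918 + 2*(-70)*(-70 + I*√354))*(158307 + 3620) = (-401918 + (9800 - 140*I*√354))*161927 = (-392118 - 140*I*√354)*161927 = -63494491386 - 22669780*I*√354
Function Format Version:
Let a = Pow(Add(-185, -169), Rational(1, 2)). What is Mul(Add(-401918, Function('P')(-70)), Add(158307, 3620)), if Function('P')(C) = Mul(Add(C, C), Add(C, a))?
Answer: Add(-63494491386, Mul(-22669780, I, Pow(354, Rational(1, 2)))) ≈ Add(-6.3494e+10, Mul(-4.2653e+8, I))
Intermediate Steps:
a = Mul(I, Pow(354, Rational(1, 2))) (a = Pow(-354, Rational(1, 2)) = Mul(I, Pow(354, Rational(1, 2))) ≈ Mul(18.815, I))
Function('P')(C) = Mul(2, C, Add(C, Mul(I, Pow(354, Rational(1, 2))))) (Function('P')(C) = Mul(Add(C, C), Add(C, Mul(I, Pow(354, Rational(1, 2))))) = Mul(Mul(2, C), Add(C, Mul(I, Pow(354, Rational(1, 2))))) = Mul(2, C, Add(C, Mul(I, Pow(354, Rational(1, 2))))))
Mul(Add(-401918, Function('P')(-70)), Add(158307, 3620)) = Mul(Add(-401918, Mul(2, -70, Add(-70, Mul(I, Pow(354, Rational(1, 2)))))), Add(158307, 3620)) = Mul(Add(-401918, Add(9800, Mul(-140, I, Pow(354, Rational(1, 2))))), 161927) = Mul(Add(-392118, Mul(-140, I, Pow(354, Rational(1, 2)))), 161927) = Add(-63494491386, Mul(-22669780, I, Pow(354, Rational(1, 2))))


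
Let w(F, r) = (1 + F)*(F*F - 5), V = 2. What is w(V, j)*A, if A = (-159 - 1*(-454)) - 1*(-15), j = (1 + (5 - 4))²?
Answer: -930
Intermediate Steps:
j = 4 (j = (1 + 1)² = 2² = 4)
w(F, r) = (1 + F)*(-5 + F²) (w(F, r) = (1 + F)*(F² - 5) = (1 + F)*(-5 + F²))
A = 310 (A = (-159 + 454) + 15 = 295 + 15 = 310)
w(V, j)*A = (-5 + 2² + 2³ - 5*2)*310 = (-5 + 4 + 8 - 10)*310 = -3*310 = -930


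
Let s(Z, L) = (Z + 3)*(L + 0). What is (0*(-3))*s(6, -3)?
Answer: 0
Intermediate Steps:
s(Z, L) = L*(3 + Z) (s(Z, L) = (3 + Z)*L = L*(3 + Z))
(0*(-3))*s(6, -3) = (0*(-3))*(-3*(3 + 6)) = 0*(-3*9) = 0*(-27) = 0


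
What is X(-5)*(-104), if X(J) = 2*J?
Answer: 1040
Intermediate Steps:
X(-5)*(-104) = (2*(-5))*(-104) = -10*(-104) = 1040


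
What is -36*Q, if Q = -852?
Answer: 30672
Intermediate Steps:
-36*Q = -36*(-852) = 30672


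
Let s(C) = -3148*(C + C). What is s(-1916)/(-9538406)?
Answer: -6031568/4769203 ≈ -1.2647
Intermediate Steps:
s(C) = -6296*C
s(-1916)/(-9538406) = -6296*(-1916)/(-9538406) = 12063136*(-1/9538406) = -6031568/4769203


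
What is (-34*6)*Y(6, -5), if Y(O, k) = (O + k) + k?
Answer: 816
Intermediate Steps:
Y(O, k) = O + 2*k
(-34*6)*Y(6, -5) = (-34*6)*(6 + 2*(-5)) = -204*(6 - 10) = -204*(-4) = 816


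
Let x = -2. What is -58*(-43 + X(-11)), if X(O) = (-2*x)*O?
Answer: 5046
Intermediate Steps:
X(O) = 4*O (X(O) = (-2*(-2))*O = 4*O)
-58*(-43 + X(-11)) = -58*(-43 + 4*(-11)) = -58*(-43 - 44) = -58*(-87) = 5046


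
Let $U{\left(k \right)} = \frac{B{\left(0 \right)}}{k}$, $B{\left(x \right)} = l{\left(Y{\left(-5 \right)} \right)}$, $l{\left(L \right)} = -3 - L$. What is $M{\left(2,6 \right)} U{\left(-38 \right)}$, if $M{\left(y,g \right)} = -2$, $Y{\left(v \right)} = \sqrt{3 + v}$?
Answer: $- \frac{3}{19} - \frac{i \sqrt{2}}{19} \approx -0.15789 - 0.074432 i$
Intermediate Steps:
$B{\left(x \right)} = -3 - i \sqrt{2}$ ($B{\left(x \right)} = -3 - \sqrt{3 - 5} = -3 - \sqrt{-2} = -3 - i \sqrt{2}$)
$U{\left(k \right)} = \frac{-3 - i \sqrt{2}}{k}$
$M{\left(2,6 \right)} U{\left(-38 \right)} = - 2 \frac{-3 - i \sqrt{2}}{-38} = - 2 \left(- \frac{-3 - i \sqrt{2}}{38}\right) = - 2 \left(\frac{3}{38} + \frac{i \sqrt{2}}{38}\right) = - \frac{3}{19} - \frac{i \sqrt{2}}{19}$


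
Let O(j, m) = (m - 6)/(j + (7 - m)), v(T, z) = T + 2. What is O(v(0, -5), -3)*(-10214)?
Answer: 15321/2 ≈ 7660.5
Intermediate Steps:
v(T, z) = 2 + T
O(j, m) = (-6 + m)/(7 + j - m)
O(v(0, -5), -3)*(-10214) = ((-6 - 3)/(7 + (2 + 0) - 1*(-3)))*(-10214) = (-9/(7 + 2 + 3))*(-10214) = (-9/12)*(-10214) = ((1/12)*(-9))*(-10214) = -¾*(-10214) = 15321/2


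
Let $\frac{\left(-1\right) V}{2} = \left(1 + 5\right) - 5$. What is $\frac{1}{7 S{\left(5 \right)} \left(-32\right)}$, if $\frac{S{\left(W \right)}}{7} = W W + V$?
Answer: $- \frac{1}{36064} \approx -2.7728 \cdot 10^{-5}$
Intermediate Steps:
$V = -2$ ($V = - 2 \left(\left(1 + 5\right) - 5\right) = - 2 \left(6 - 5\right) = \left(-2\right) 1 = -2$)
$S{\left(W \right)} = -14 + 7 W^{2}$ ($S{\left(W \right)} = 7 \left(W W - 2\right) = 7 \left(W^{2} - 2\right) = 7 \left(-2 + W^{2}\right) = -14 + 7 W^{2}$)
$\frac{1}{7 S{\left(5 \right)} \left(-32\right)} = \frac{1}{7 \left(-14 + 7 \cdot 5^{2}\right) \left(-32\right)} = \frac{1}{7 \left(-14 + 7 \cdot 25\right) \left(-32\right)} = \frac{1}{7 \left(-14 + 175\right) \left(-32\right)} = \frac{1}{7 \cdot 161 \left(-32\right)} = \frac{1}{1127 \left(-32\right)} = \frac{1}{-36064} = - \frac{1}{36064}$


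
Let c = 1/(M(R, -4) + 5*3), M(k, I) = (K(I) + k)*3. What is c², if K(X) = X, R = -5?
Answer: 1/144 ≈ 0.0069444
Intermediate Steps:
M(k, I) = 3*I + 3*k (M(k, I) = (I + k)*3 = 3*I + 3*k)
c = -1/12 (c = 1/((3*(-4) + 3*(-5)) + 5*3) = 1/((-12 - 15) + 15) = 1/(-27 + 15) = 1/(-12) = -1/12 ≈ -0.083333)
c² = (-1/12)² = 1/144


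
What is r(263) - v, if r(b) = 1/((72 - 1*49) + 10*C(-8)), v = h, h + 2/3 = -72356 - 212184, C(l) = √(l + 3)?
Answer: 292792369/1029 - 10*I*√5/1029 ≈ 2.8454e+5 - 0.02173*I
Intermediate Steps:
C(l) = √(3 + l)
h = -853622/3 (h = -⅔ + (-72356 - 212184) = -⅔ - 284540 = -853622/3 ≈ -2.8454e+5)
v = -853622/3 ≈ -2.8454e+5
r(b) = 1/(23 + 10*I*√5) (r(b) = 1/((72 - 1*49) + 10*√(3 - 8)) = 1/((72 - 49) + 10*√(-5)) = 1/(23 + 10*(I*√5)) = 1/(23 + 10*I*√5))
r(263) - v = (23/1029 - 10*I*√5/1029) - 1*(-853622/3) = (23/1029 - 10*I*√5/1029) + 853622/3 = 292792369/1029 - 10*I*√5/1029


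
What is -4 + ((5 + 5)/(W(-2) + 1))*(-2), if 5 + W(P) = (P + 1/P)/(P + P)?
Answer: 52/27 ≈ 1.9259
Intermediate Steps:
W(P) = -5 + (P + 1/P)/(2*P) (W(P) = -5 + (P + 1/P)/(P + P) = -5 + (P + 1/P)/((2*P)) = -5 + (P + 1/P)*(1/(2*P)) = -5 + (P + 1/P)/(2*P))
-4 + ((5 + 5)/(W(-2) + 1))*(-2) = -4 + ((5 + 5)/((-9/2 + (1/2)/(-2)**2) + 1))*(-2) = -4 + (10/((-9/2 + (1/2)*(1/4)) + 1))*(-2) = -4 + (10/((-9/2 + 1/8) + 1))*(-2) = -4 + (10/(-35/8 + 1))*(-2) = -4 + (10/(-27/8))*(-2) = -4 + (10*(-8/27))*(-2) = -4 - 80/27*(-2) = -4 + 160/27 = 52/27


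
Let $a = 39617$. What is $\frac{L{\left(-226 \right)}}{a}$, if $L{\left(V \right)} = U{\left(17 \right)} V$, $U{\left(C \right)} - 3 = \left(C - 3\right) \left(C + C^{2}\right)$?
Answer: $- \frac{968862}{39617} \approx -24.456$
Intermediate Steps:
$U{\left(C \right)} = 3 + \left(-3 + C\right) \left(C + C^{2}\right)$ ($U{\left(C \right)} = 3 + \left(C - 3\right) \left(C + C^{2}\right) = 3 + \left(-3 + C\right) \left(C + C^{2}\right)$)
$L{\left(V \right)} = 4287 V$ ($L{\left(V \right)} = \left(3 + 17^{3} - 51 - 2 \cdot 17^{2}\right) V = \left(3 + 4913 - 51 - 578\right) V = 4287 V$)
$\frac{L{\left(-226 \right)}}{a} = \frac{4287 \left(-226\right)}{39617} = \left(-968862\right) \frac{1}{39617} = - \frac{968862}{39617}$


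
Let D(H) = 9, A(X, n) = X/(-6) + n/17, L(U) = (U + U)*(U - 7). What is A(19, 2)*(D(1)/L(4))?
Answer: 311/272 ≈ 1.1434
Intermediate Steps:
L(U) = 2*U*(-7 + U) (L(U) = (2*U)*(-7 + U) = 2*U*(-7 + U))
A(X, n) = -X/6 + n/17 (A(X, n) = X*(-⅙) + n*(1/17) = -X/6 + n/17)
A(19, 2)*(D(1)/L(4)) = (-⅙*19 + (1/17)*2)*(9/((2*4*(-7 + 4)))) = (-19/6 + 2/17)*(9/((2*4*(-3)))) = -933/(34*(-24)) = -933*(-1)/(34*24) = -311/102*(-3/8) = 311/272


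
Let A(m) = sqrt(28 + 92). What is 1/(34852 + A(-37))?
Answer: 8713/303665446 - sqrt(30)/607330892 ≈ 2.8684e-5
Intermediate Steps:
A(m) = 2*sqrt(30) (A(m) = sqrt(120) = 2*sqrt(30))
1/(34852 + A(-37)) = 1/(34852 + 2*sqrt(30))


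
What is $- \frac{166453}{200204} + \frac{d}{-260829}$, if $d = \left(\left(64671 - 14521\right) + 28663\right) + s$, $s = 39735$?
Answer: $- \frac{7461061481}{5802112124} \approx -1.2859$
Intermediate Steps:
$d = 118548$ ($d = \left(\left(64671 - 14521\right) + 28663\right) + 39735 = \left(50150 + 28663\right) + 39735 = 78813 + 39735 = 118548$)
$- \frac{166453}{200204} + \frac{d}{-260829} = - \frac{166453}{200204} + \frac{118548}{-260829} = \left(-166453\right) \frac{1}{200204} + 118548 \left(- \frac{1}{260829}\right) = - \frac{166453}{200204} - \frac{13172}{28981} = - \frac{7461061481}{5802112124}$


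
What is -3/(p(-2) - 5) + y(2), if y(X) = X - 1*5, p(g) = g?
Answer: -18/7 ≈ -2.5714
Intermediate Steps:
y(X) = -5 + X (y(X) = X - 5 = -5 + X)
-3/(p(-2) - 5) + y(2) = -3/(-2 - 5) + (-5 + 2) = -3/(-7) - 3 = -3*(-⅐) - 3 = 3/7 - 3 = -18/7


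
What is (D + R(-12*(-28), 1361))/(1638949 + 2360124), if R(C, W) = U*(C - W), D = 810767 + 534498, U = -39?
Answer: 1385240/3999073 ≈ 0.34639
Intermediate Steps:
D = 1345265
R(C, W) = -39*C + 39*W (R(C, W) = -39*(C - W) = -39*C + 39*W)
(D + R(-12*(-28), 1361))/(1638949 + 2360124) = (1345265 + (-(-468)*(-28) + 39*1361))/(1638949 + 2360124) = (1345265 + (-39*336 + 53079))/3999073 = (1345265 + (-13104 + 53079))*(1/3999073) = (1345265 + 39975)*(1/3999073) = 1385240*(1/3999073) = 1385240/3999073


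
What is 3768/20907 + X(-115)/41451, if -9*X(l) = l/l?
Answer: 156185045/866616057 ≈ 0.18022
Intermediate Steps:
X(l) = -1/9 (X(l) = -l/(9*l) = -1/9*1 = -1/9)
3768/20907 + X(-115)/41451 = 3768/20907 - 1/9/41451 = 3768*(1/20907) - 1/9*1/41451 = 1256/6969 - 1/373059 = 156185045/866616057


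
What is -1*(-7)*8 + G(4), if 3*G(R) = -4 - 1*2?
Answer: 54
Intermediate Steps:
G(R) = -2 (G(R) = (-4 - 1*2)/3 = (-4 - 2)/3 = (1/3)*(-6) = -2)
-1*(-7)*8 + G(4) = -1*(-7)*8 - 2 = 7*8 - 2 = 56 - 2 = 54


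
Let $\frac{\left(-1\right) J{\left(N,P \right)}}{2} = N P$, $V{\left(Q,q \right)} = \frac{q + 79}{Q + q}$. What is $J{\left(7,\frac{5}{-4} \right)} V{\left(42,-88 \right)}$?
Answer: $\frac{315}{92} \approx 3.4239$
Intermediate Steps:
$V{\left(Q,q \right)} = \frac{79 + q}{Q + q}$
$J{\left(N,P \right)} = - 2 N P$
$J{\left(7,\frac{5}{-4} \right)} V{\left(42,-88 \right)} = \left(-2\right) 7 \frac{5}{-4} \frac{79 - 88}{42 - 88} = \left(-2\right) 7 \cdot 5 \left(- \frac{1}{4}\right) \frac{1}{-46} \left(-9\right) = \left(-2\right) 7 \left(- \frac{5}{4}\right) \left(\left(- \frac{1}{46}\right) \left(-9\right)\right) = \frac{35}{2} \cdot \frac{9}{46} = \frac{315}{92}$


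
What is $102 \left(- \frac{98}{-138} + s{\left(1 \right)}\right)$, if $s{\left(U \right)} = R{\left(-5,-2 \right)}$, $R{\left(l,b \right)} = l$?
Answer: $- \frac{10064}{23} \approx -437.57$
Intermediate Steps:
$s{\left(U \right)} = -5$
$102 \left(- \frac{98}{-138} + s{\left(1 \right)}\right) = 102 \left(- \frac{98}{-138} - 5\right) = 102 \left(\left(-98\right) \left(- \frac{1}{138}\right) - 5\right) = 102 \left(\frac{49}{69} - 5\right) = 102 \left(- \frac{296}{69}\right) = - \frac{10064}{23}$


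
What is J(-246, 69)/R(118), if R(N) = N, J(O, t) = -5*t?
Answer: -345/118 ≈ -2.9237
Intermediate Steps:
J(-246, 69)/R(118) = -5*69/118 = -345*1/118 = -345/118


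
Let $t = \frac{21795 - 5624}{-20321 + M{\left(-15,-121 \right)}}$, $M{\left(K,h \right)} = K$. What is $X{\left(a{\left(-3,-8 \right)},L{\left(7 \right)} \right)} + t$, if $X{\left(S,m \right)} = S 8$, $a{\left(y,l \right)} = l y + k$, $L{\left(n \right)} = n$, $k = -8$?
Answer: $\frac{2586837}{20336} \approx 127.2$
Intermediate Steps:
$a{\left(y,l \right)} = -8 + l y$ ($a{\left(y,l \right)} = l y - 8 = -8 + l y$)
$t = - \frac{16171}{20336}$ ($t = \frac{21795 - 5624}{-20321 - 15} = \frac{16171}{-20336} = 16171 \left(- \frac{1}{20336}\right) = - \frac{16171}{20336} \approx -0.79519$)
$X{\left(S,m \right)} = 8 S$
$X{\left(a{\left(-3,-8 \right)},L{\left(7 \right)} \right)} + t = 8 \left(-8 - -24\right) - \frac{16171}{20336} = 8 \left(-8 + 24\right) - \frac{16171}{20336} = 8 \cdot 16 - \frac{16171}{20336} = 128 - \frac{16171}{20336} = \frac{2586837}{20336}$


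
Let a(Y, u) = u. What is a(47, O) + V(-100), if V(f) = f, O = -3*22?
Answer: -166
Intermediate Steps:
O = -66
a(47, O) + V(-100) = -66 - 100 = -166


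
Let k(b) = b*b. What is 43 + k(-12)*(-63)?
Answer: -9029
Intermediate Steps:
k(b) = b**2
43 + k(-12)*(-63) = 43 + (-12)**2*(-63) = 43 + 144*(-63) = 43 - 9072 = -9029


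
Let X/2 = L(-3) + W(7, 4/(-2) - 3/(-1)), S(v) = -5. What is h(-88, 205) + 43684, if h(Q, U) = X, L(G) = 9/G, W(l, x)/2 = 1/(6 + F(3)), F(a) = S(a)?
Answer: 43682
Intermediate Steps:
F(a) = -5
W(l, x) = 2 (W(l, x) = 2/(6 - 5) = 2/1 = 2*1 = 2)
X = -2 (X = 2*(9/(-3) + 2) = 2*(9*(-1/3) + 2) = 2*(-3 + 2) = 2*(-1) = -2)
h(Q, U) = -2
h(-88, 205) + 43684 = -2 + 43684 = 43682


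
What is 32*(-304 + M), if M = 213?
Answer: -2912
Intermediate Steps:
32*(-304 + M) = 32*(-304 + 213) = 32*(-91) = -2912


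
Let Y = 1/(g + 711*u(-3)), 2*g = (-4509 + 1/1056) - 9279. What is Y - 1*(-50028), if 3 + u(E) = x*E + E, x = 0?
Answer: 1179155905620/23569919 ≈ 50028.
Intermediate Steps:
u(E) = -3 + E (u(E) = -3 + (0*E + E) = -3 + (0 + E) = -3 + E)
g = -14560127/2112 (g = ((-4509 + 1/1056) - 9279)/2 = (-4761503/1056 - 9279)/2 = (1/2)*(-14560127/1056) = -14560127/2112 ≈ -6894.0)
Y = -2112/23569919 (Y = 1/(-14560127/2112 + 711*(-3 - 3)) = 1/(-14560127/2112 + 711*(-6)) = 1/(-14560127/2112 - 4266) = 1/(-23569919/2112) = -2112/23569919 ≈ -8.9606e-5)
Y - 1*(-50028) = -2112/23569919 - 1*(-50028) = -2112/23569919 + 50028 = 1179155905620/23569919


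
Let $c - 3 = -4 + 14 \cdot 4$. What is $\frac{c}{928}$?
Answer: $\frac{55}{928} \approx 0.059267$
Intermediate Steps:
$c = 55$ ($c = 3 + \left(-4 + 14 \cdot 4\right) = 3 + \left(-4 + 56\right) = 3 + 52 = 55$)
$\frac{c}{928} = \frac{55}{928}$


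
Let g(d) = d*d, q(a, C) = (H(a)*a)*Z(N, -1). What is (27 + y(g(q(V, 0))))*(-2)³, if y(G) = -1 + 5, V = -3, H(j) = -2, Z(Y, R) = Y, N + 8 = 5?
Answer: -248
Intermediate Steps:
N = -3 (N = -8 + 5 = -3)
q(a, C) = 6*a (q(a, C) = -2*a*(-3) = 6*a)
g(d) = d²
y(G) = 4
(27 + y(g(q(V, 0))))*(-2)³ = (27 + 4)*(-2)³ = 31*(-8) = -248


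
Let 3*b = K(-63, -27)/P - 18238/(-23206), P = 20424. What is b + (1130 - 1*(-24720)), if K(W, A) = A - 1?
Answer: 4594489871293/177734754 ≈ 25850.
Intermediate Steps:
K(W, A) = -1 + A
b = 46480393/177734754 (b = ((-1 - 27)/20424 - 18238/(-23206))/3 = (-28*1/20424 - 18238*(-1/23206))/3 = (-7/5106 + 9119/11603)/3 = (⅓)*(46480393/59244918) = 46480393/177734754 ≈ 0.26152)
b + (1130 - 1*(-24720)) = 46480393/177734754 + (1130 - 1*(-24720)) = 46480393/177734754 + (1130 + 24720) = 46480393/177734754 + 25850 = 4594489871293/177734754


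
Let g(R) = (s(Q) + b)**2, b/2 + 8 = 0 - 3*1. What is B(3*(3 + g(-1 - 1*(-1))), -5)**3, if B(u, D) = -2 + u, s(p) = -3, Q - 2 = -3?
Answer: 6665900968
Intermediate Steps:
Q = -1 (Q = 2 - 3 = -1)
b = -22 (b = -16 + 2*(0 - 3*1) = -16 + 2*(0 - 3) = -16 + 2*(-3) = -16 - 6 = -22)
g(R) = 625 (g(R) = (-3 - 22)**2 = (-25)**2 = 625)
B(3*(3 + g(-1 - 1*(-1))), -5)**3 = (-2 + 3*(3 + 625))**3 = (-2 + 3*628)**3 = (-2 + 1884)**3 = 1882**3 = 6665900968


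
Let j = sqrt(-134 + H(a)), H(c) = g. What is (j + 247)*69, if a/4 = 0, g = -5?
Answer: 17043 + 69*I*sqrt(139) ≈ 17043.0 + 813.5*I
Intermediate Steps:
a = 0 (a = 4*0 = 0)
H(c) = -5
j = I*sqrt(139) (j = sqrt(-134 - 5) = sqrt(-139) = I*sqrt(139) ≈ 11.79*I)
(j + 247)*69 = (I*sqrt(139) + 247)*69 = (247 + I*sqrt(139))*69 = 17043 + 69*I*sqrt(139)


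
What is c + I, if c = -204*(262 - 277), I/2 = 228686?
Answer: 460432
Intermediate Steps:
I = 457372 (I = 2*228686 = 457372)
c = 3060 (c = -204*(-15) = 3060)
c + I = 3060 + 457372 = 460432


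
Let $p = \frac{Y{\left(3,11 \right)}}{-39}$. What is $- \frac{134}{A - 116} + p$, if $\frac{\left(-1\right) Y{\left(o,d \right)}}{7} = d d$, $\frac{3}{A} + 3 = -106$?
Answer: $\frac{11281643}{493233} \approx 22.873$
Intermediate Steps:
$A = - \frac{3}{109}$ ($A = \frac{3}{-3 - 106} = \frac{3}{-109} = 3 \left(- \frac{1}{109}\right) = - \frac{3}{109} \approx -0.027523$)
$Y{\left(o,d \right)} = - 7 d^{2}$ ($Y{\left(o,d \right)} = - 7 d d = - 7 d^{2}$)
$p = \frac{847}{39}$ ($p = \frac{\left(-7\right) 11^{2}}{-39} = \left(-7\right) 121 \left(- \frac{1}{39}\right) = \left(-847\right) \left(- \frac{1}{39}\right) = \frac{847}{39} \approx 21.718$)
$- \frac{134}{A - 116} + p = - \frac{134}{- \frac{3}{109} - 116} + \frac{847}{39} = - \frac{134}{- \frac{12647}{109}} + \frac{847}{39} = \left(-134\right) \left(- \frac{109}{12647}\right) + \frac{847}{39} = \frac{14606}{12647} + \frac{847}{39} = \frac{11281643}{493233}$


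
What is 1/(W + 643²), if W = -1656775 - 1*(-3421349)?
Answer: 1/2178023 ≈ 4.5913e-7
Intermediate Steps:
W = 1764574 (W = -1656775 + 3421349 = 1764574)
1/(W + 643²) = 1/(1764574 + 643²) = 1/(1764574 + 413449) = 1/2178023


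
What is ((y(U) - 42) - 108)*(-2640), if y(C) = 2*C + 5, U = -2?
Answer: 393360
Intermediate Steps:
y(C) = 5 + 2*C
((y(U) - 42) - 108)*(-2640) = (((5 + 2*(-2)) - 42) - 108)*(-2640) = (((5 - 4) - 42) - 108)*(-2640) = ((1 - 42) - 108)*(-2640) = (-41 - 108)*(-2640) = -149*(-2640) = 393360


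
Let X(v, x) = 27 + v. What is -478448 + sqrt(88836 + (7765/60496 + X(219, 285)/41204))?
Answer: -478448 + 5*sqrt(86246554675635742609)/155792324 ≈ -4.7815e+5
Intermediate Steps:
-478448 + sqrt(88836 + (7765/60496 + X(219, 285)/41204)) = -478448 + sqrt(88836 + (7765/60496 + (27 + 219)/41204)) = -478448 + sqrt(88836 + (7765*(1/60496) + 246*(1/41204))) = -478448 + sqrt(88836 + (7765/60496 + 123/20602)) = -478448 + sqrt(88836 + 83707769/623169296) = -478448 + sqrt(55359951287225/623169296) = -478448 + 5*sqrt(86246554675635742609)/155792324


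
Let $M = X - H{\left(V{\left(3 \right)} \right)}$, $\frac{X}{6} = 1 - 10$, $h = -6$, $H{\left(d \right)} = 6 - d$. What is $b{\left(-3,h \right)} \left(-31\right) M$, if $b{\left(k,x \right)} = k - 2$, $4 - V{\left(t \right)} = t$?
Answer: $-9145$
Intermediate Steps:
$V{\left(t \right)} = 4 - t$
$X = -54$ ($X = 6 \left(1 - 10\right) = 6 \left(-9\right) = -54$)
$M = -59$ ($M = -54 - \left(6 - \left(4 - 3\right)\right) = -54 - \left(6 - 1\right) = -54 - 5 = -59$)
$b{\left(k,x \right)} = -2 + k$
$b{\left(-3,h \right)} \left(-31\right) M = \left(-2 - 3\right) \left(-31\right) \left(-59\right) = \left(-5\right) \left(-31\right) \left(-59\right) = 155 \left(-59\right) = -9145$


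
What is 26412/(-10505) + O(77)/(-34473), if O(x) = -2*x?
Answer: -908883106/362138865 ≈ -2.5098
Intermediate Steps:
26412/(-10505) + O(77)/(-34473) = 26412/(-10505) - 2*77/(-34473) = 26412*(-1/10505) - 154*(-1/34473) = -26412/10505 + 154/34473 = -908883106/362138865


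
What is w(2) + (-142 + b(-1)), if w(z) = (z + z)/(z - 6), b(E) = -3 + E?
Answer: -147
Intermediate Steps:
w(z) = 2*z/(-6 + z) (w(z) = (2*z)/(-6 + z) = 2*z/(-6 + z))
w(2) + (-142 + b(-1)) = 2*2/(-6 + 2) + (-142 + (-3 - 1)) = 2*2/(-4) + (-142 - 4) = 2*2*(-¼) - 146 = -1 - 146 = -147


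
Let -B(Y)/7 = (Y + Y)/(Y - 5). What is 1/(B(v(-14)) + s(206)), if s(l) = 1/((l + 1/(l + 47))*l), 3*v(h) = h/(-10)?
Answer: 91260369/131524447 ≈ 0.69387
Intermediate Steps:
v(h) = -h/30 (v(h) = (h/(-10))/3 = (h*(-⅒))/3 = (-h/10)/3 = -h/30)
s(l) = 1/(l*(l + 1/(47 + l))) (s(l) = 1/((l + 1/(47 + l))*l) = 1/(l*(l + 1/(47 + l))))
B(Y) = -14*Y/(-5 + Y) (B(Y) = -7*(Y + Y)/(Y - 5) = -7*2*Y/(-5 + Y) = -14*Y/(-5 + Y))
1/(B(v(-14)) + s(206)) = 1/(-14*(-1/30*(-14))/(-5 - 1/30*(-14)) + (47 + 206)/(206*(1 + 206² + 47*206))) = 1/(-14*7/15/(-5 + 7/15) + (1/206)*253/(1 + 42436 + 9682)) = 1/(-14*7/15/(-68/15) + (1/206)*253/52119) = 1/(-14*7/15*(-15/68) + (1/206)*(1/52119)*253) = 1/(49/34 + 253/10736514) = 1/(131524447/91260369) = 91260369/131524447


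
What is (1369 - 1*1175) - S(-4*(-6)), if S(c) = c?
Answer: 170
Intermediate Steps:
(1369 - 1*1175) - S(-4*(-6)) = (1369 - 1*1175) - (-4)*(-6) = (1369 - 1175) - 1*24 = 194 - 24 = 170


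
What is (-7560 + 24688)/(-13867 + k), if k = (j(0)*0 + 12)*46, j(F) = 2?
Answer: -17128/13315 ≈ -1.2864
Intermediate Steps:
k = 552 (k = (2*0 + 12)*46 = (0 + 12)*46 = 12*46 = 552)
(-7560 + 24688)/(-13867 + k) = (-7560 + 24688)/(-13867 + 552) = 17128/(-13315) = 17128*(-1/13315) = -17128/13315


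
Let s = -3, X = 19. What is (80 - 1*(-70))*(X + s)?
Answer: 2400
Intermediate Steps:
(80 - 1*(-70))*(X + s) = (80 - 1*(-70))*(19 - 3) = (80 + 70)*16 = 150*16 = 2400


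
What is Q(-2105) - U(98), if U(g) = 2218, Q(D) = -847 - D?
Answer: -960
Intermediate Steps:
Q(-2105) - U(98) = (-847 - 1*(-2105)) - 1*2218 = (-847 + 2105) - 2218 = 1258 - 2218 = -960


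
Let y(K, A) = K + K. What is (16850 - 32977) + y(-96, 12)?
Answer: -16319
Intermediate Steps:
y(K, A) = 2*K
(16850 - 32977) + y(-96, 12) = (16850 - 32977) + 2*(-96) = -16127 - 192 = -16319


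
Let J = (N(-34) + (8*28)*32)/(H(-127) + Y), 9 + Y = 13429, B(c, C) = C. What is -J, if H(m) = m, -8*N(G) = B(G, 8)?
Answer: -2389/4431 ≈ -0.53916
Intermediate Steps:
N(G) = -1 (N(G) = -1/8*8 = -1)
Y = 13420 (Y = -9 + 13429 = 13420)
J = 2389/4431 (J = (-1 + (8*28)*32)/(-127 + 13420) = (-1 + 224*32)/13293 = (-1 + 7168)*(1/13293) = 7167*(1/13293) = 2389/4431 ≈ 0.53916)
-J = -1*2389/4431 = -2389/4431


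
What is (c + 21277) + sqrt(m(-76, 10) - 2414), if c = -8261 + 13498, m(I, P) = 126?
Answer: 26514 + 4*I*sqrt(143) ≈ 26514.0 + 47.833*I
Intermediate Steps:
c = 5237
(c + 21277) + sqrt(m(-76, 10) - 2414) = (5237 + 21277) + sqrt(126 - 2414) = 26514 + sqrt(-2288) = 26514 + 4*I*sqrt(143)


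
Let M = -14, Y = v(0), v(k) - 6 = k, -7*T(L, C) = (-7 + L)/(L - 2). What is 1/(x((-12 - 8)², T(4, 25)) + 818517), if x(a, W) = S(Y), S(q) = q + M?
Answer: 1/818509 ≈ 1.2217e-6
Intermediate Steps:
T(L, C) = -(-7 + L)/(7*(-2 + L)) (T(L, C) = -(-7 + L)/(7*(L - 2)) = -(-7 + L)/(7*(-2 + L)))
v(k) = 6 + k
Y = 6 (Y = 6 + 0 = 6)
S(q) = -14 + q (S(q) = q - 14 = -14 + q)
x(a, W) = -8 (x(a, W) = -14 + 6 = -8)
1/(x((-12 - 8)², T(4, 25)) + 818517) = 1/(-8 + 818517) = 1/818509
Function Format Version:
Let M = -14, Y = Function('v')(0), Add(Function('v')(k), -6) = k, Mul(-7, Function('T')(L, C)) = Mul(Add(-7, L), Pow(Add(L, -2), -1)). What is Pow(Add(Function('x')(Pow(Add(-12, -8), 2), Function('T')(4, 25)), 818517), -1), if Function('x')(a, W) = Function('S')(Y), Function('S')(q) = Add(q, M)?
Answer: Rational(1, 818509) ≈ 1.2217e-6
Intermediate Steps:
Function('T')(L, C) = Mul(Rational(-1, 7), Pow(Add(-2, L), -1), Add(-7, L)) (Function('T')(L, C) = Mul(Rational(-1, 7), Mul(Add(-7, L), Pow(Add(L, -2), -1))) = Mul(Rational(-1, 7), Mul(Add(-7, L), Pow(Add(-2, L), -1))) = Mul(Rational(-1, 7), Mul(Pow(Add(-2, L), -1), Add(-7, L))) = Mul(Rational(-1, 7), Pow(Add(-2, L), -1), Add(-7, L)))
Function('v')(k) = Add(6, k)
Y = 6 (Y = Add(6, 0) = 6)
Function('S')(q) = Add(-14, q) (Function('S')(q) = Add(q, -14) = Add(-14, q))
Function('x')(a, W) = -8 (Function('x')(a, W) = Add(-14, 6) = -8)
Pow(Add(Function('x')(Pow(Add(-12, -8), 2), Function('T')(4, 25)), 818517), -1) = Pow(Add(-8, 818517), -1) = Pow(818509, -1) = Rational(1, 818509)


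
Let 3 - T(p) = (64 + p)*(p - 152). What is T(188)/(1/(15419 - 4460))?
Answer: -99387171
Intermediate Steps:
T(p) = 3 - (-152 + p)*(64 + p) (T(p) = 3 - (64 + p)*(p - 152) = 3 - (64 + p)*(-152 + p) = 3 - (-152 + p)*(64 + p))
T(188)/(1/(15419 - 4460)) = (9731 - 1*188² + 88*188)/(1/(15419 - 4460)) = (9731 - 1*35344 + 16544)/(1/10959) = (9731 - 35344 + 16544)/(1/10959) = -9069*10959 = -99387171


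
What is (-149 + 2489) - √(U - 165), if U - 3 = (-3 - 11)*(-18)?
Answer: 2340 - 3*√10 ≈ 2330.5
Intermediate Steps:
U = 255 (U = 3 + (-3 - 11)*(-18) = 3 - 14*(-18) = 3 + 252 = 255)
(-149 + 2489) - √(U - 165) = (-149 + 2489) - √(255 - 165) = 2340 - √90 = 2340 - 3*√10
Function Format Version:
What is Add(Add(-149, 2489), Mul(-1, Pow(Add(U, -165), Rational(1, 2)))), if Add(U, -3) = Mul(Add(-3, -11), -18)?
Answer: Add(2340, Mul(-3, Pow(10, Rational(1, 2)))) ≈ 2330.5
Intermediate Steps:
U = 255 (U = Add(3, Mul(Add(-3, -11), -18)) = Add(3, Mul(-14, -18)) = Add(3, 252) = 255)
Add(Add(-149, 2489), Mul(-1, Pow(Add(U, -165), Rational(1, 2)))) = Add(Add(-149, 2489), Mul(-1, Pow(Add(255, -165), Rational(1, 2)))) = Add(2340, Mul(-1, Pow(90, Rational(1, 2)))) = Add(2340, Mul(-1, Mul(3, Pow(10, Rational(1, 2))))) = Add(2340, Mul(-3, Pow(10, Rational(1, 2))))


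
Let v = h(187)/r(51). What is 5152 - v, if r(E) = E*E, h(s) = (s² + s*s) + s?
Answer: 261377/51 ≈ 5125.0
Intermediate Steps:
h(s) = s + 2*s² (h(s) = (s² + s²) + s = 2*s² + s = s + 2*s²)
r(E) = E²
v = 1375/51 (v = (187*(1 + 2*187))/(51²) = (187*(1 + 374))/2601 = (187*375)*(1/2601) = 70125*(1/2601) = 1375/51 ≈ 26.961)
5152 - v = 5152 - 1*1375/51 = 5152 - 1375/51 = 261377/51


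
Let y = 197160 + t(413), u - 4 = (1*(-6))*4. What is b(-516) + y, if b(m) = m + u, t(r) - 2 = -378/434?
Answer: 6095379/31 ≈ 1.9663e+5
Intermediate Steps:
t(r) = 35/31 (t(r) = 2 - 378/434 = 2 - 378*1/434 = 2 - 27/31 = 35/31)
u = -20 (u = 4 + (1*(-6))*4 = 4 - 6*4 = 4 - 24 = -20)
b(m) = -20 + m (b(m) = m - 20 = -20 + m)
y = 6111995/31 (y = 197160 + 35/31 = 6111995/31 ≈ 1.9716e+5)
b(-516) + y = (-20 - 516) + 6111995/31 = -536 + 6111995/31 = 6095379/31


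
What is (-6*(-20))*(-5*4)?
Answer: -2400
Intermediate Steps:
(-6*(-20))*(-5*4) = 120*(-20) = -2400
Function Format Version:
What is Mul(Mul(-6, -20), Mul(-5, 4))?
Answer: -2400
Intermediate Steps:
Mul(Mul(-6, -20), Mul(-5, 4)) = Mul(120, -20) = -2400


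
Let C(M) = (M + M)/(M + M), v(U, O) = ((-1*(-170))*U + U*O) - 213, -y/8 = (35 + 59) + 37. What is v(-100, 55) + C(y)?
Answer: -22712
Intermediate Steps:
y = -1048 (y = -8*((35 + 59) + 37) = -8*(94 + 37) = -8*131 = -1048)
v(U, O) = -213 + 170*U + O*U (v(U, O) = (170*U + O*U) - 213 = -213 + 170*U + O*U)
C(M) = 1 (C(M) = (2*M)/((2*M)) = (2*M)*(1/(2*M)) = 1)
v(-100, 55) + C(y) = (-213 + 170*(-100) + 55*(-100)) + 1 = (-213 - 17000 - 5500) + 1 = -22713 + 1 = -22712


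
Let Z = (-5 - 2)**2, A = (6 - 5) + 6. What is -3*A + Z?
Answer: 28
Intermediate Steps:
A = 7 (A = 1 + 6 = 7)
Z = 49 (Z = (-7)**2 = 49)
-3*A + Z = -3*7 + 49 = -21 + 49 = 28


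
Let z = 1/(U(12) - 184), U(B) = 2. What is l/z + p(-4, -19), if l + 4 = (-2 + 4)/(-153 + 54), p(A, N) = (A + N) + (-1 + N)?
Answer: 68179/99 ≈ 688.68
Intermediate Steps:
p(A, N) = -1 + A + 2*N
z = -1/182 (z = 1/(2 - 184) = 1/(-182) = -1/182 ≈ -0.0054945)
l = -398/99 (l = -4 + (-2 + 4)/(-153 + 54) = -4 + 2/(-99) = -4 + 2*(-1/99) = -4 - 2/99 = -398/99 ≈ -4.0202)
l/z + p(-4, -19) = -398/(99*(-1/182)) + (-1 - 4 + 2*(-19)) = -398/99*(-182) + (-1 - 4 - 38) = 72436/99 - 43 = 68179/99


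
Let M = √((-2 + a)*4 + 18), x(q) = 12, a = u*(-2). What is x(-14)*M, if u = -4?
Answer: 12*√42 ≈ 77.769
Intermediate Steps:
a = 8 (a = -4*(-2) = 8)
M = √42 (M = √((-2 + 8)*4 + 18) = √(6*4 + 18) = √(24 + 18) = √42 ≈ 6.4807)
x(-14)*M = 12*√42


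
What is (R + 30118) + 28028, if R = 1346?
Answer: 59492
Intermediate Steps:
(R + 30118) + 28028 = (1346 + 30118) + 28028 = 31464 + 28028 = 59492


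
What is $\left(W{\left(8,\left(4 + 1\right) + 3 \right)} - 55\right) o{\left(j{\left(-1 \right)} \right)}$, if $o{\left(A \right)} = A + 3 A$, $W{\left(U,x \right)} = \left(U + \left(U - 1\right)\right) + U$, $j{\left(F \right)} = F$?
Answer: $128$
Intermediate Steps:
$W{\left(U,x \right)} = -1 + 3 U$ ($W{\left(U,x \right)} = \left(U + \left(U - 1\right)\right) + U = \left(U + \left(-1 + U\right)\right) + U = \left(-1 + 2 U\right) + U = -1 + 3 U$)
$o{\left(A \right)} = 4 A$
$\left(W{\left(8,\left(4 + 1\right) + 3 \right)} - 55\right) o{\left(j{\left(-1 \right)} \right)} = \left(\left(-1 + 3 \cdot 8\right) - 55\right) 4 \left(-1\right) = \left(\left(-1 + 24\right) - 55\right) \left(-4\right) = \left(23 - 55\right) \left(-4\right) = \left(-32\right) \left(-4\right) = 128$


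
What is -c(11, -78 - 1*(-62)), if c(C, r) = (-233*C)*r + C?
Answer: -41019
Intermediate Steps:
c(C, r) = C - 233*C*r (c(C, r) = -233*C*r + C = C - 233*C*r)
-c(11, -78 - 1*(-62)) = -11*(1 - 233*(-78 - 1*(-62))) = -11*(1 - 233*(-78 + 62)) = -11*(1 - 233*(-16)) = -11*(1 + 3728) = -11*3729 = -1*41019 = -41019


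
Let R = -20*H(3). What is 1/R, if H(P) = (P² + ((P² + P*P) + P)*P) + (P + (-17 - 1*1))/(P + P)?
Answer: -1/1390 ≈ -0.00071942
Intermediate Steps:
H(P) = P² + P*(P + 2*P²) + (-18 + P)/(2*P) (H(P) = (P² + ((P² + P²) + P)*P) + (P + (-17 - 1))/((2*P)) = (P² + (2*P² + P)*P) + (P - 18)*(1/(2*P)) = (P² + (P + 2*P²)*P) + (-18 + P)*(1/(2*P)) = (P² + P*(P + 2*P²)) + (-18 + P)/(2*P) = P² + P*(P + 2*P²) + (-18 + P)/(2*P))
R = -1390 (R = -10*(-18 + 3 + 4*3³ + 4*3⁴)/3 = -10*(-18 + 3 + 4*27 + 4*81)/3 = -10*(-18 + 3 + 108 + 324)/3 = -10*417/3 = -20*139/2 = -1390)
1/R = 1/(-1390) = -1/1390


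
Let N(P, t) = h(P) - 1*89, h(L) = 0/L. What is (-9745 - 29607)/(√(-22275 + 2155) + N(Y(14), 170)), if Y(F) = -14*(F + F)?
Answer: 3502328/28041 + 78704*I*√5030/28041 ≈ 124.9 + 199.06*I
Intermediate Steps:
Y(F) = -28*F
h(L) = 0
N(P, t) = -89 (N(P, t) = 0 - 1*89 = 0 - 89 = -89)
(-9745 - 29607)/(√(-22275 + 2155) + N(Y(14), 170)) = (-9745 - 29607)/(√(-22275 + 2155) - 89) = -39352/(√(-20120) - 89) = -39352/(2*I*√5030 - 89) = -39352/(-89 + 2*I*√5030)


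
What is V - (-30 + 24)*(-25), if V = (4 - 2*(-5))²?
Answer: 46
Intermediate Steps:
V = 196 (V = (4 + 10)² = 14² = 196)
V - (-30 + 24)*(-25) = 196 - (-30 + 24)*(-25) = 196 - (-6)*(-25) = 196 - 1*150 = 196 - 150 = 46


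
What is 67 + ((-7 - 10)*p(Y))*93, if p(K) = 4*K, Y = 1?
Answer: -6257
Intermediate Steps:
67 + ((-7 - 10)*p(Y))*93 = 67 + ((-7 - 10)*(4*1))*93 = 67 - 17*4*93 = 67 - 68*93 = 67 - 6324 = -6257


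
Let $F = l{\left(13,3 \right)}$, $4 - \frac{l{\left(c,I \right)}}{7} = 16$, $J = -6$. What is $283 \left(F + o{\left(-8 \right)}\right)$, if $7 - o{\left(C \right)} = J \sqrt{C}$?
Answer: $-21791 + 3396 i \sqrt{2} \approx -21791.0 + 4802.7 i$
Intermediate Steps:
$l{\left(c,I \right)} = -84$ ($l{\left(c,I \right)} = 28 - 112 = -84$)
$F = -84$
$o{\left(C \right)} = 7 + 6 \sqrt{C}$ ($o{\left(C \right)} = 7 - - 6 \sqrt{C} = 7 + 6 \sqrt{C}$)
$283 \left(F + o{\left(-8 \right)}\right) = 283 \left(-84 + \left(7 + 6 \sqrt{-8}\right)\right) = 283 \left(-84 + \left(7 + 6 \cdot 2 i \sqrt{2}\right)\right) = 283 \left(-84 + \left(7 + 12 i \sqrt{2}\right)\right) = 283 \left(-77 + 12 i \sqrt{2}\right) = -21791 + 3396 i \sqrt{2}$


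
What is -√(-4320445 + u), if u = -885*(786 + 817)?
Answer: -10*I*√57391 ≈ -2395.6*I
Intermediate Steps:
u = -1418655 (u = -885*1603 = -1418655)
-√(-4320445 + u) = -√(-4320445 - 1418655) = -√(-5739100) = -10*I*√57391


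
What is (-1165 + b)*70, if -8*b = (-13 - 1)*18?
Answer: -79345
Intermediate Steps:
b = 63/2 (b = -(-13 - 1)*18/8 = -(-7)*18/4 = -⅛*(-252) = 63/2 ≈ 31.500)
(-1165 + b)*70 = (-1165 + 63/2)*70 = -2267/2*70 = -79345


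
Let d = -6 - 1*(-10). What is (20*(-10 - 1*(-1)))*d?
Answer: -720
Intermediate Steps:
d = 4 (d = -6 + 10 = 4)
(20*(-10 - 1*(-1)))*d = (20*(-10 - 1*(-1)))*4 = (20*(-10 + 1))*4 = (20*(-9))*4 = -180*4 = -720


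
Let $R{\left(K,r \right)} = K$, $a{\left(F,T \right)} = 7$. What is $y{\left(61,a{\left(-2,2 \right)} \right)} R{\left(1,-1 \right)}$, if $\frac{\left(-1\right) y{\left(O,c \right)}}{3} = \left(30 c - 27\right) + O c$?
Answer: $-1830$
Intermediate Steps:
$y{\left(O,c \right)} = 81 - 90 c - 3 O c$ ($y{\left(O,c \right)} = - 3 \left(\left(30 c - 27\right) + O c\right) = - 3 \left(\left(-27 + 30 c\right) + O c\right) = - 3 \left(-27 + 30 c + O c\right) = 81 - 90 c - 3 O c$)
$y{\left(61,a{\left(-2,2 \right)} \right)} R{\left(1,-1 \right)} = \left(81 - 630 - 183 \cdot 7\right) 1 = \left(81 - 630 - 1281\right) 1 = \left(-1830\right) 1 = -1830$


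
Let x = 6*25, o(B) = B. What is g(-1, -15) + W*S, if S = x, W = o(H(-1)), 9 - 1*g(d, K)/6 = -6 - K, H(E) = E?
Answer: -150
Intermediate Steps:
g(d, K) = 90 + 6*K (g(d, K) = 54 - 6*(-6 - K) = 54 + (36 + 6*K) = 90 + 6*K)
W = -1
x = 150
S = 150
g(-1, -15) + W*S = (90 + 6*(-15)) - 1*150 = (90 - 90) - 150 = 0 - 150 = -150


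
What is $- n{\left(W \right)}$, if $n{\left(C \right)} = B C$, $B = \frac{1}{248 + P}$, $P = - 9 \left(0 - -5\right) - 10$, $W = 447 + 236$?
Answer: $- \frac{683}{193} \approx -3.5389$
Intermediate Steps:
$W = 683$
$P = -55$ ($P = - 9 \left(0 + 5\right) - 10 = \left(-9\right) 5 - 10 = -45 - 10 = -55$)
$B = \frac{1}{193}$ ($B = \frac{1}{248 - 55} = \frac{1}{193} \approx 0.0051813$)
$n{\left(C \right)} = \frac{C}{193}$
$- n{\left(W \right)} = - \frac{683}{193}$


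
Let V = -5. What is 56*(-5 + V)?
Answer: -560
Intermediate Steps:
56*(-5 + V) = 56*(-5 - 5) = 56*(-10) = -560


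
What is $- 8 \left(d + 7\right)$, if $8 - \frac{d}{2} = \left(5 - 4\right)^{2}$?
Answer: $-168$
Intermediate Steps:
$d = 14$ ($d = 16 - 2 \left(5 - 4\right)^{2} = 16 - 2 \cdot 1^{2} = 16 - 2 = 14$)
$- 8 \left(d + 7\right) = - 8 \left(14 + 7\right) = \left(-8\right) 21 = -168$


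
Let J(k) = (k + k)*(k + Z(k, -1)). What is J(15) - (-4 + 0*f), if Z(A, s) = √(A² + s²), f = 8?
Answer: 454 + 30*√226 ≈ 905.00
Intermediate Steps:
J(k) = 2*k*(k + √(1 + k²)) (J(k) = (k + k)*(k + √(k² + (-1)²)) = (2*k)*(k + √(k² + 1)) = (2*k)*(k + √(1 + k²)) = 2*k*(k + √(1 + k²)))
J(15) - (-4 + 0*f) = 2*15*(15 + √(1 + 15²)) - (-4 + 0*8) = 2*15*(15 + √(1 + 225)) - (-4 + 0) = 2*15*(15 + √226) - 1*(-4) = (450 + 30*√226) + 4 = 454 + 30*√226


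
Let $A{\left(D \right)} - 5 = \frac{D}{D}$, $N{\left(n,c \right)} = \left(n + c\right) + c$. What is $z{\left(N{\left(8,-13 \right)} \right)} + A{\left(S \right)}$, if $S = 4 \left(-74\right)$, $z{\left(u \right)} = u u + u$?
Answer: $312$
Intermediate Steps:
$N{\left(n,c \right)} = n + 2 c$ ($N{\left(n,c \right)} = \left(c + n\right) + c = n + 2 c$)
$z{\left(u \right)} = u + u^{2}$ ($z{\left(u \right)} = u^{2} + u = u + u^{2}$)
$S = -296$
$A{\left(D \right)} = 6$ ($A{\left(D \right)} = 5 + \frac{D}{D} = 5 + 1 = 6$)
$z{\left(N{\left(8,-13 \right)} \right)} + A{\left(S \right)} = \left(8 + 2 \left(-13\right)\right) \left(1 + \left(8 + 2 \left(-13\right)\right)\right) + 6 = \left(8 - 26\right) \left(1 + \left(8 - 26\right)\right) + 6 = - 18 \left(1 - 18\right) + 6 = \left(-18\right) \left(-17\right) + 6 = 306 + 6 = 312$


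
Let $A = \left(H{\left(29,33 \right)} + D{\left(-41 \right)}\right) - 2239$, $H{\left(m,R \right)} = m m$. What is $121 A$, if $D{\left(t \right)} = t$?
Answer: $-174119$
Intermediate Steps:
$H{\left(m,R \right)} = m^{2}$
$A = -1439$ ($A = \left(29^{2} - 41\right) - 2239 = \left(841 - 41\right) - 2239 = 800 - 2239 = -1439$)
$121 A = 121 \left(-1439\right) = -174119$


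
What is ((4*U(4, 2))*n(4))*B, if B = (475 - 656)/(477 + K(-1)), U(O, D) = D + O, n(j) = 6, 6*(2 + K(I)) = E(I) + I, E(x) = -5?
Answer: -4344/79 ≈ -54.987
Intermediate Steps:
K(I) = -17/6 + I/6 (K(I) = -2 + (-5 + I)/6 = -2 + (-⅚ + I/6) = -17/6 + I/6)
B = -181/474 (B = (475 - 656)/(477 + (-17/6 + (⅙)*(-1))) = -181/(477 + (-17/6 - ⅙)) = -181/(477 - 3) = -181/474 ≈ -0.38186)
((4*U(4, 2))*n(4))*B = ((4*(2 + 4))*6)*(-181/474) = ((4*6)*6)*(-181/474) = (24*6)*(-181/474) = 144*(-181/474) = -4344/79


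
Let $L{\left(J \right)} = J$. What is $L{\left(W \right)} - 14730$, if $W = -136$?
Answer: $-14866$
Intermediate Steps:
$L{\left(W \right)} - 14730 = -136 - 14730 = -14866$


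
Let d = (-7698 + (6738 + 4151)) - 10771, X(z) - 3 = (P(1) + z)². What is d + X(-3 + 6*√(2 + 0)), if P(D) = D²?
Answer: -7501 - 24*√2 ≈ -7534.9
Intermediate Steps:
X(z) = 3 + (1 + z)² (X(z) = 3 + (1² + z)² = 3 + (1 + z)²)
d = -7580 (d = (-7698 + 10889) - 10771 = 3191 - 10771 = -7580)
d + X(-3 + 6*√(2 + 0)) = -7580 + (3 + (1 + (-3 + 6*√(2 + 0)))²) = -7580 + (3 + (1 + (-3 + 6*√2))²) = -7580 + (3 + (-2 + 6*√2)²) = -7577 + (-2 + 6*√2)²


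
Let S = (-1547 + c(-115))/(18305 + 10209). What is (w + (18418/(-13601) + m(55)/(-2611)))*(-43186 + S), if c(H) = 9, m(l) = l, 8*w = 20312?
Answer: -1132350065974458604/10332603923 ≈ -1.0959e+8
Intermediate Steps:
w = 2539 (w = (⅛)*20312 = 2539)
S = -769/14257 (S = (-1547 + 9)/(18305 + 10209) = -1538/28514 = -1538*1/28514 = -769/14257 ≈ -0.053938)
(w + (18418/(-13601) + m(55)/(-2611)))*(-43186 + S) = (2539 + (18418/(-13601) + 55/(-2611)))*(-43186 - 769/14257) = (2539 + (18418*(-1/13601) + 55*(-1/2611)))*(-615703571/14257) = (2539 + (-18418/13601 - 55/2611))*(-615703571/14257) = (2539 - 6976779/5073173)*(-615703571/14257) = (12873809468/5073173)*(-615703571/14257) = -1132350065974458604/10332603923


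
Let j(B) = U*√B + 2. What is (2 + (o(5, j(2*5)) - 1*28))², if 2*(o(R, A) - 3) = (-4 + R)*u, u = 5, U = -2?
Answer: 1681/4 ≈ 420.25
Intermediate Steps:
j(B) = 2 - 2*√B (j(B) = -2*√B + 2 = 2 - 2*√B)
o(R, A) = -7 + 5*R/2 (o(R, A) = 3 + ((-4 + R)*5)/2 = 3 + (-20 + 5*R)/2 = 3 + (-10 + 5*R/2) = -7 + 5*R/2)
(2 + (o(5, j(2*5)) - 1*28))² = (2 + ((-7 + (5/2)*5) - 1*28))² = (2 + ((-7 + 25/2) - 28))² = (2 + (11/2 - 28))² = (2 - 45/2)² = (-41/2)² = 1681/4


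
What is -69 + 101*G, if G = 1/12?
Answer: -727/12 ≈ -60.583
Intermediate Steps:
G = 1/12 ≈ 0.083333
-69 + 101*G = -69 + 101*(1/12) = -69 + 101/12 = -727/12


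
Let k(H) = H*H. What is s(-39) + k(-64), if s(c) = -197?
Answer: 3899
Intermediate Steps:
k(H) = H²
s(-39) + k(-64) = -197 + (-64)² = -197 + 4096 = 3899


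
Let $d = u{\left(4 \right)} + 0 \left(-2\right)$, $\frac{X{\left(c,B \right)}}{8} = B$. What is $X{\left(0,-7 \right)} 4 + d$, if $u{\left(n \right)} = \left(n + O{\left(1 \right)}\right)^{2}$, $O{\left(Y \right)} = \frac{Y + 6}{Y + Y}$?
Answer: $- \frac{671}{4} \approx -167.75$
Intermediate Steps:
$O{\left(Y \right)} = \frac{6 + Y}{2 Y}$
$X{\left(c,B \right)} = 8 B$
$u{\left(n \right)} = \left(\frac{7}{2} + n\right)^{2}$ ($u{\left(n \right)} = \left(n + \frac{6 + 1}{2 \cdot 1}\right)^{2} = \left(n + \frac{1}{2} \cdot 1 \cdot 7\right)^{2} = \left(n + \frac{7}{2}\right)^{2} = \left(\frac{7}{2} + n\right)^{2}$)
$d = \frac{225}{4}$ ($d = \frac{\left(7 + 2 \cdot 4\right)^{2}}{4} + 0 \left(-2\right) = \frac{\left(7 + 8\right)^{2}}{4} + 0 = \frac{15^{2}}{4} + 0 = \frac{1}{4} \cdot 225 + 0 = \frac{225}{4} + 0 = \frac{225}{4} \approx 56.25$)
$X{\left(0,-7 \right)} 4 + d = 8 \left(-7\right) 4 + \frac{225}{4} = \left(-56\right) 4 + \frac{225}{4} = -224 + \frac{225}{4} = - \frac{671}{4}$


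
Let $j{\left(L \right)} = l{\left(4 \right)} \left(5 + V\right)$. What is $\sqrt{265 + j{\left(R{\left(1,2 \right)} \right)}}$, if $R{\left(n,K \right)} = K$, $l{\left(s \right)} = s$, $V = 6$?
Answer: $\sqrt{309} \approx 17.578$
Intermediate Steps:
$j{\left(L \right)} = 44$ ($j{\left(L \right)} = 4 \left(5 + 6\right) = 4 \cdot 11 = 44$)
$\sqrt{265 + j{\left(R{\left(1,2 \right)} \right)}} = \sqrt{265 + 44} = \sqrt{309}$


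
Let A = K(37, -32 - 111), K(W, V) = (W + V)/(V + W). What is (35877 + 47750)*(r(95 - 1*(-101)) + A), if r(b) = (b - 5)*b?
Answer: 3130743999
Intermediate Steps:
K(W, V) = 1 (K(W, V) = (V + W)/(V + W) = 1)
r(b) = b*(-5 + b) (r(b) = (-5 + b)*b = b*(-5 + b))
A = 1
(35877 + 47750)*(r(95 - 1*(-101)) + A) = (35877 + 47750)*((95 - 1*(-101))*(-5 + (95 - 1*(-101))) + 1) = 83627*((95 + 101)*(-5 + (95 + 101)) + 1) = 83627*(196*(-5 + 196) + 1) = 83627*(196*191 + 1) = 83627*(37436 + 1) = 83627*37437 = 3130743999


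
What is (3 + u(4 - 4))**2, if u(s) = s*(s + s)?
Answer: 9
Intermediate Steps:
u(s) = 2*s**2 (u(s) = s*(2*s) = 2*s**2)
(3 + u(4 - 4))**2 = (3 + 2*(4 - 4)**2)**2 = (3 + 2*0**2)**2 = (3 + 2*0)**2 = (3 + 0)**2 = 3**2 = 9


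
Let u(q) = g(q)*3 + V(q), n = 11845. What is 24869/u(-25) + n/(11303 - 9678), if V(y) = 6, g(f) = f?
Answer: -7918964/22425 ≈ -353.13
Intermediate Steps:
u(q) = 6 + 3*q (u(q) = q*3 + 6 = 3*q + 6 = 6 + 3*q)
24869/u(-25) + n/(11303 - 9678) = 24869/(6 + 3*(-25)) + 11845/(11303 - 9678) = 24869/(6 - 75) + 11845/1625 = 24869/(-69) + 11845*(1/1625) = 24869*(-1/69) + 2369/325 = -24869/69 + 2369/325 = -7918964/22425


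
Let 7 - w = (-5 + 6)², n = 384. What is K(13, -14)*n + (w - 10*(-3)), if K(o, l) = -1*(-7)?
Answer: 2724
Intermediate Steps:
w = 6 (w = 7 - (-5 + 6)² = 7 - 1*1² = 7 - 1*1 = 7 - 1 = 6)
K(o, l) = 7
K(13, -14)*n + (w - 10*(-3)) = 7*384 + (6 - 10*(-3)) = 2688 + (6 + 30) = 2688 + 36 = 2724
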